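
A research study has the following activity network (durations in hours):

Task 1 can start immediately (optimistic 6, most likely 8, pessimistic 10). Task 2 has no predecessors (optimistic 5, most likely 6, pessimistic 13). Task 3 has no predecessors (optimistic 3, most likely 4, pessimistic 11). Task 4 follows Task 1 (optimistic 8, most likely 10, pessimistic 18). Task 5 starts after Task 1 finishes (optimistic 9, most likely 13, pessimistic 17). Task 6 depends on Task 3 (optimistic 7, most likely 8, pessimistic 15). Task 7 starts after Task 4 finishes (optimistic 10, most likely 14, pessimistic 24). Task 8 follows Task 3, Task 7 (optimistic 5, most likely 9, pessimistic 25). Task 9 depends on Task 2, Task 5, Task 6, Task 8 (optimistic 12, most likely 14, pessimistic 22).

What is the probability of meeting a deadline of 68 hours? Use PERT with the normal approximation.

0.954

te_Task 1 = (6 + 4·8 + 10)/6 = 48/6 = 8; σ²_Task 1 = ((10−6)/6)² = 0.444
te_Task 2 = (5 + 4·6 + 13)/6 = 42/6 = 7; σ²_Task 2 = ((13−5)/6)² = 1.778
te_Task 3 = (3 + 4·4 + 11)/6 = 30/6 = 5; σ²_Task 3 = ((11−3)/6)² = 1.778
te_Task 4 = (8 + 4·10 + 18)/6 = 66/6 = 11; σ²_Task 4 = ((18−8)/6)² = 2.778
te_Task 5 = (9 + 4·13 + 17)/6 = 78/6 = 13; σ²_Task 5 = ((17−9)/6)² = 1.778
te_Task 6 = (7 + 4·8 + 15)/6 = 54/6 = 9; σ²_Task 6 = ((15−7)/6)² = 1.778
te_Task 7 = (10 + 4·14 + 24)/6 = 90/6 = 15; σ²_Task 7 = ((24−10)/6)² = 5.444
te_Task 8 = (5 + 4·9 + 25)/6 = 66/6 = 11; σ²_Task 8 = ((25−5)/6)² = 11.111
te_Task 9 = (12 + 4·14 + 22)/6 = 90/6 = 15; σ²_Task 9 = ((22−12)/6)² = 2.778

Forward pass:
ES_Task 1 = 0; EF_Task 1 = 8
ES_Task 2 = 0; EF_Task 2 = 7
ES_Task 3 = 0; EF_Task 3 = 5
ES_Task 4 = 8; EF_Task 4 = 8+11 = 19
ES_Task 5 = 8; EF_Task 5 = 8+13 = 21
ES_Task 6 = 5; EF_Task 6 = 5+9 = 14
ES_Task 7 = 19; EF_Task 7 = 19+15 = 34
ES_Task 8 = max(EF_Task 3=5, EF_Task 7=34) = 34; EF_Task 8 = 34+11 = 45
ES_Task 9 = max(EF_Task 2=7, EF_Task 5=21, EF_Task 6=14, EF_Task 8=45) = 45; EF_Task 9 = 45+15 = 60
Expected project duration μ = 60 hours. Critical path: Task 1 → Task 4 → Task 7 → Task 8 → Task 9.

Variance along critical path = 0.444 + 2.778 + 5.444 + 11.111 + 2.778 = 22.556; σ = √22.556 = 4.749 hours.
Z = (68 − 60) / 4.749 = 1.684
P(T ≤ 68) = Φ(1.684) ≈ 0.954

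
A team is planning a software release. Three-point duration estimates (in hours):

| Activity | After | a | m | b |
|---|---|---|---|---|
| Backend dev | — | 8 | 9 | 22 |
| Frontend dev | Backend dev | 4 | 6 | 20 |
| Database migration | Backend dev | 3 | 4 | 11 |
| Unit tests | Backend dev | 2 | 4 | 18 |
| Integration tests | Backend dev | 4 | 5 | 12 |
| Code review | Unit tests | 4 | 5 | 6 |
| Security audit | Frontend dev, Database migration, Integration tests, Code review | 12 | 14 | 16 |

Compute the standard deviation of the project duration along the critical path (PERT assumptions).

3.62 hours

te_Backend dev = (8 + 4·9 + 22)/6 = 66/6 = 11; σ²_Backend dev = ((22−8)/6)² = 5.444
te_Frontend dev = (4 + 4·6 + 20)/6 = 48/6 = 8; σ²_Frontend dev = ((20−4)/6)² = 7.111
te_Database migration = (3 + 4·4 + 11)/6 = 30/6 = 5; σ²_Database migration = ((11−3)/6)² = 1.778
te_Unit tests = (2 + 4·4 + 18)/6 = 36/6 = 6; σ²_Unit tests = ((18−2)/6)² = 7.111
te_Integration tests = (4 + 4·5 + 12)/6 = 36/6 = 6; σ²_Integration tests = ((12−4)/6)² = 1.778
te_Code review = (4 + 4·5 + 6)/6 = 30/6 = 5; σ²_Code review = ((6−4)/6)² = 0.111
te_Security audit = (12 + 4·14 + 16)/6 = 84/6 = 14; σ²_Security audit = ((16−12)/6)² = 0.444

Forward pass:
ES_Backend dev = 0; EF_Backend dev = 11
ES_Frontend dev = 11; EF_Frontend dev = 11+8 = 19
ES_Database migration = 11; EF_Database migration = 11+5 = 16
ES_Unit tests = 11; EF_Unit tests = 11+6 = 17
ES_Integration tests = 11; EF_Integration tests = 11+6 = 17
ES_Code review = 17; EF_Code review = 17+5 = 22
ES_Security audit = max(EF_Frontend dev=19, EF_Database migration=16, EF_Integration tests=17, EF_Code review=22) = 22; EF_Security audit = 22+14 = 36
Expected project duration μ = 36 hours. Critical path: Backend dev → Unit tests → Code review → Security audit.

Variance along critical path = 5.444 + 7.111 + 0.111 + 0.444 = 13.111
σ = √13.111 = 3.621 hours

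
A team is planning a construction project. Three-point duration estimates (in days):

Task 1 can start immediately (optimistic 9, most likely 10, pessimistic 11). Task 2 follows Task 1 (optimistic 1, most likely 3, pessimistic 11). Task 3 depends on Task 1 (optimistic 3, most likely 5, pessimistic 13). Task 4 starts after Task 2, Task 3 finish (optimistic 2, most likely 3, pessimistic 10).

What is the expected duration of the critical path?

20 days

te_Task 1 = (9 + 4·10 + 11)/6 = 60/6 = 10
te_Task 2 = (1 + 4·3 + 11)/6 = 24/6 = 4
te_Task 3 = (3 + 4·5 + 13)/6 = 36/6 = 6
te_Task 4 = (2 + 4·3 + 10)/6 = 24/6 = 4

Forward pass:
ES_Task 1 = 0; EF_Task 1 = 10
ES_Task 2 = 10; EF_Task 2 = 10+4 = 14
ES_Task 3 = 10; EF_Task 3 = 10+6 = 16
ES_Task 4 = max(EF_Task 2=14, EF_Task 3=16) = 16; EF_Task 4 = 16+4 = 20
Expected project duration μ = 20 days. Critical path: Task 1 → Task 3 → Task 4.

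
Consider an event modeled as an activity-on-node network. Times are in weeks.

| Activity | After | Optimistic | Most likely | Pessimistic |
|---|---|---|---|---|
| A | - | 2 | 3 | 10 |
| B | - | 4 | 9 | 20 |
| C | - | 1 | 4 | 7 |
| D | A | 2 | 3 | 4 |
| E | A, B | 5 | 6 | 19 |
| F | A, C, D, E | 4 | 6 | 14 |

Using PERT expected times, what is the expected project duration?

te_A = (2 + 4·3 + 10)/6 = 24/6 = 4
te_B = (4 + 4·9 + 20)/6 = 60/6 = 10
te_C = (1 + 4·4 + 7)/6 = 24/6 = 4
te_D = (2 + 4·3 + 4)/6 = 18/6 = 3
te_E = (5 + 4·6 + 19)/6 = 48/6 = 8
te_F = (4 + 4·6 + 14)/6 = 42/6 = 7

Forward pass:
ES_A = 0; EF_A = 4
ES_B = 0; EF_B = 10
ES_C = 0; EF_C = 4
ES_D = 4; EF_D = 4+3 = 7
ES_E = max(EF_A=4, EF_B=10) = 10; EF_E = 10+8 = 18
ES_F = max(EF_A=4, EF_C=4, EF_D=7, EF_E=18) = 18; EF_F = 18+7 = 25
Expected project duration μ = 25 weeks. Critical path: B → E → F.

25 weeks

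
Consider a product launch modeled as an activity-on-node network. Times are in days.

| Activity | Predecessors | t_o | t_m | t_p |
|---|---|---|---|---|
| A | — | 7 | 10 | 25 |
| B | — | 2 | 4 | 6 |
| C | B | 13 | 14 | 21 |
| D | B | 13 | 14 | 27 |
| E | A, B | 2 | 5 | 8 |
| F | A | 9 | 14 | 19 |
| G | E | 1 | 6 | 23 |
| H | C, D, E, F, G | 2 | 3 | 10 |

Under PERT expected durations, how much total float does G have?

1 days

te_A = (7 + 4·10 + 25)/6 = 72/6 = 12
te_B = (2 + 4·4 + 6)/6 = 24/6 = 4
te_C = (13 + 4·14 + 21)/6 = 90/6 = 15
te_D = (13 + 4·14 + 27)/6 = 96/6 = 16
te_E = (2 + 4·5 + 8)/6 = 30/6 = 5
te_F = (9 + 4·14 + 19)/6 = 84/6 = 14
te_G = (1 + 4·6 + 23)/6 = 48/6 = 8
te_H = (2 + 4·3 + 10)/6 = 24/6 = 4

Forward pass:
ES_A = 0; EF_A = 12
ES_B = 0; EF_B = 4
ES_C = 4; EF_C = 4+15 = 19
ES_D = 4; EF_D = 4+16 = 20
ES_E = max(EF_A=12, EF_B=4) = 12; EF_E = 12+5 = 17
ES_F = 12; EF_F = 12+14 = 26
ES_G = 17; EF_G = 17+8 = 25
ES_H = max(EF_C=19, EF_D=20, EF_E=17, EF_F=26, EF_G=25) = 26; EF_H = 26+4 = 30
Expected project duration μ = 30 days. Critical path: A → F → H.

Backward pass:
LF_H = 30; LS_H = 30−4 = 26
LF_G = LS_H = 26; LS_G = 26−8 = 18
LF_F = LS_H = 26; LS_F = 26−14 = 12
LF_E = min(LS_G=18, LS_H=26) = 18; LS_E = 18−5 = 13
LF_D = LS_H = 26; LS_D = 26−16 = 10
LF_C = LS_H = 26; LS_C = 26−15 = 11
LF_B = min(LS_C=11, LS_D=10, LS_E=13) = 10; LS_B = 10−4 = 6
LF_A = min(LS_E=13, LS_F=12) = 12; LS_A = 12−12 = 0
Slack_G = LS_G − ES_G = 18 − 17 = 1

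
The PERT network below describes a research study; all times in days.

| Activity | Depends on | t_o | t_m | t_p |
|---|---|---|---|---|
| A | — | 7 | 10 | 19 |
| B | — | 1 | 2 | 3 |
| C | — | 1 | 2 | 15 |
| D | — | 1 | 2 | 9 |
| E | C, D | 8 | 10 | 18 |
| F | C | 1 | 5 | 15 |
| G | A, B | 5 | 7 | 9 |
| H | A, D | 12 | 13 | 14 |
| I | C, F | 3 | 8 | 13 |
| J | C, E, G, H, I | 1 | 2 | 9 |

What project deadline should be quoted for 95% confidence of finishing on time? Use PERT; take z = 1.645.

te_A = (7 + 4·10 + 19)/6 = 66/6 = 11; σ²_A = ((19−7)/6)² = 4.000
te_B = (1 + 4·2 + 3)/6 = 12/6 = 2; σ²_B = ((3−1)/6)² = 0.111
te_C = (1 + 4·2 + 15)/6 = 24/6 = 4; σ²_C = ((15−1)/6)² = 5.444
te_D = (1 + 4·2 + 9)/6 = 18/6 = 3; σ²_D = ((9−1)/6)² = 1.778
te_E = (8 + 4·10 + 18)/6 = 66/6 = 11; σ²_E = ((18−8)/6)² = 2.778
te_F = (1 + 4·5 + 15)/6 = 36/6 = 6; σ²_F = ((15−1)/6)² = 5.444
te_G = (5 + 4·7 + 9)/6 = 42/6 = 7; σ²_G = ((9−5)/6)² = 0.444
te_H = (12 + 4·13 + 14)/6 = 78/6 = 13; σ²_H = ((14−12)/6)² = 0.111
te_I = (3 + 4·8 + 13)/6 = 48/6 = 8; σ²_I = ((13−3)/6)² = 2.778
te_J = (1 + 4·2 + 9)/6 = 18/6 = 3; σ²_J = ((9−1)/6)² = 1.778

Forward pass:
ES_A = 0; EF_A = 11
ES_B = 0; EF_B = 2
ES_C = 0; EF_C = 4
ES_D = 0; EF_D = 3
ES_E = max(EF_C=4, EF_D=3) = 4; EF_E = 4+11 = 15
ES_F = 4; EF_F = 4+6 = 10
ES_G = max(EF_A=11, EF_B=2) = 11; EF_G = 11+7 = 18
ES_H = max(EF_A=11, EF_D=3) = 11; EF_H = 11+13 = 24
ES_I = max(EF_C=4, EF_F=10) = 10; EF_I = 10+8 = 18
ES_J = max(EF_C=4, EF_E=15, EF_G=18, EF_H=24, EF_I=18) = 24; EF_J = 24+3 = 27
Expected project duration μ = 27 days. Critical path: A → H → J.

Variance along critical path = 4.000 + 0.111 + 1.778 = 5.889; σ = 2.427 days.
D = μ + z·σ = 27 + 1.645·2.427 = 31.0 days

31.0 days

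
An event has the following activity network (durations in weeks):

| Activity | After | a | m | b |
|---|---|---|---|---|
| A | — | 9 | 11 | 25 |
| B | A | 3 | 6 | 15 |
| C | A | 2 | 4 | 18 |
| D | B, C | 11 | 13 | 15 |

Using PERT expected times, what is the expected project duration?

33 weeks

te_A = (9 + 4·11 + 25)/6 = 78/6 = 13
te_B = (3 + 4·6 + 15)/6 = 42/6 = 7
te_C = (2 + 4·4 + 18)/6 = 36/6 = 6
te_D = (11 + 4·13 + 15)/6 = 78/6 = 13

Forward pass:
ES_A = 0; EF_A = 13
ES_B = 13; EF_B = 13+7 = 20
ES_C = 13; EF_C = 13+6 = 19
ES_D = max(EF_B=20, EF_C=19) = 20; EF_D = 20+13 = 33
Expected project duration μ = 33 weeks. Critical path: A → B → D.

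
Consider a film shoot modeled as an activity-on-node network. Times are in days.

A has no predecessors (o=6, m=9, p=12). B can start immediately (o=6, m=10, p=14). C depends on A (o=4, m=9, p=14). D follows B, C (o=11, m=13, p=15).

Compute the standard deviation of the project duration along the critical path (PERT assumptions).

2.05 days

te_A = (6 + 4·9 + 12)/6 = 54/6 = 9; σ²_A = ((12−6)/6)² = 1.000
te_B = (6 + 4·10 + 14)/6 = 60/6 = 10; σ²_B = ((14−6)/6)² = 1.778
te_C = (4 + 4·9 + 14)/6 = 54/6 = 9; σ²_C = ((14−4)/6)² = 2.778
te_D = (11 + 4·13 + 15)/6 = 78/6 = 13; σ²_D = ((15−11)/6)² = 0.444

Forward pass:
ES_A = 0; EF_A = 9
ES_B = 0; EF_B = 10
ES_C = 9; EF_C = 9+9 = 18
ES_D = max(EF_B=10, EF_C=18) = 18; EF_D = 18+13 = 31
Expected project duration μ = 31 days. Critical path: A → C → D.

Variance along critical path = 1.000 + 2.778 + 0.444 = 4.222
σ = √4.222 = 2.055 days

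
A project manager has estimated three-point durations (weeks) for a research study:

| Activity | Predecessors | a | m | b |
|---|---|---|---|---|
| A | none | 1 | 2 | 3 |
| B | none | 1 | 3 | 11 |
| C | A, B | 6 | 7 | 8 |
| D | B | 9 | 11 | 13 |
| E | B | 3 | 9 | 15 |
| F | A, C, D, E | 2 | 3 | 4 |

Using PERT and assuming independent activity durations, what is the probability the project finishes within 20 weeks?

te_A = (1 + 4·2 + 3)/6 = 12/6 = 2; σ²_A = ((3−1)/6)² = 0.111
te_B = (1 + 4·3 + 11)/6 = 24/6 = 4; σ²_B = ((11−1)/6)² = 2.778
te_C = (6 + 4·7 + 8)/6 = 42/6 = 7; σ²_C = ((8−6)/6)² = 0.111
te_D = (9 + 4·11 + 13)/6 = 66/6 = 11; σ²_D = ((13−9)/6)² = 0.444
te_E = (3 + 4·9 + 15)/6 = 54/6 = 9; σ²_E = ((15−3)/6)² = 4.000
te_F = (2 + 4·3 + 4)/6 = 18/6 = 3; σ²_F = ((4−2)/6)² = 0.111

Forward pass:
ES_A = 0; EF_A = 2
ES_B = 0; EF_B = 4
ES_C = max(EF_A=2, EF_B=4) = 4; EF_C = 4+7 = 11
ES_D = 4; EF_D = 4+11 = 15
ES_E = 4; EF_E = 4+9 = 13
ES_F = max(EF_A=2, EF_C=11, EF_D=15, EF_E=13) = 15; EF_F = 15+3 = 18
Expected project duration μ = 18 weeks. Critical path: B → D → F.

Variance along critical path = 2.778 + 0.444 + 0.111 = 3.333; σ = √3.333 = 1.826 weeks.
Z = (20 − 18) / 1.826 = 1.095
P(T ≤ 20) = Φ(1.095) ≈ 0.863

0.863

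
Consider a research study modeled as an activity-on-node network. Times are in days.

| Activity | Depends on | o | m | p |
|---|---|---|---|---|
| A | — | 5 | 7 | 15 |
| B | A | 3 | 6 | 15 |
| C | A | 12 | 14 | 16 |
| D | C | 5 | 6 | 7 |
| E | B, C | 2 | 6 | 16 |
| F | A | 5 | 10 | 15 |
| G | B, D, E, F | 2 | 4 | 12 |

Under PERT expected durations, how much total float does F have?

11 days

te_A = (5 + 4·7 + 15)/6 = 48/6 = 8
te_B = (3 + 4·6 + 15)/6 = 42/6 = 7
te_C = (12 + 4·14 + 16)/6 = 84/6 = 14
te_D = (5 + 4·6 + 7)/6 = 36/6 = 6
te_E = (2 + 4·6 + 16)/6 = 42/6 = 7
te_F = (5 + 4·10 + 15)/6 = 60/6 = 10
te_G = (2 + 4·4 + 12)/6 = 30/6 = 5

Forward pass:
ES_A = 0; EF_A = 8
ES_B = 8; EF_B = 8+7 = 15
ES_C = 8; EF_C = 8+14 = 22
ES_D = 22; EF_D = 22+6 = 28
ES_E = max(EF_B=15, EF_C=22) = 22; EF_E = 22+7 = 29
ES_F = 8; EF_F = 8+10 = 18
ES_G = max(EF_B=15, EF_D=28, EF_E=29, EF_F=18) = 29; EF_G = 29+5 = 34
Expected project duration μ = 34 days. Critical path: A → C → E → G.

Backward pass:
LF_G = 34; LS_G = 34−5 = 29
LF_F = LS_G = 29; LS_F = 29−10 = 19
LF_E = LS_G = 29; LS_E = 29−7 = 22
LF_D = LS_G = 29; LS_D = 29−6 = 23
LF_C = min(LS_D=23, LS_E=22) = 22; LS_C = 22−14 = 8
LF_B = min(LS_E=22, LS_G=29) = 22; LS_B = 22−7 = 15
LF_A = min(LS_B=15, LS_C=8, LS_F=19) = 8; LS_A = 8−8 = 0
Slack_F = LS_F − ES_F = 19 − 8 = 11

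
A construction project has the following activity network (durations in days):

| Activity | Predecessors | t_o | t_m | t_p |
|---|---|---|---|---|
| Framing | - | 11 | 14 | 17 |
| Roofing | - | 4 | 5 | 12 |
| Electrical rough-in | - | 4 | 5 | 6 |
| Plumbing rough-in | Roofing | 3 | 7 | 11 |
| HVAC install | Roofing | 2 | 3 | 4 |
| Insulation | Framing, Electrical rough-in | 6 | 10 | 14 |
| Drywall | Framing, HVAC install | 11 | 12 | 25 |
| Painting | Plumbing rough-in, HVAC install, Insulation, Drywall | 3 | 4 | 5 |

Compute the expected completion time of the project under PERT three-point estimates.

te_Framing = (11 + 4·14 + 17)/6 = 84/6 = 14
te_Roofing = (4 + 4·5 + 12)/6 = 36/6 = 6
te_Electrical rough-in = (4 + 4·5 + 6)/6 = 30/6 = 5
te_Plumbing rough-in = (3 + 4·7 + 11)/6 = 42/6 = 7
te_HVAC install = (2 + 4·3 + 4)/6 = 18/6 = 3
te_Insulation = (6 + 4·10 + 14)/6 = 60/6 = 10
te_Drywall = (11 + 4·12 + 25)/6 = 84/6 = 14
te_Painting = (3 + 4·4 + 5)/6 = 24/6 = 4

Forward pass:
ES_Framing = 0; EF_Framing = 14
ES_Roofing = 0; EF_Roofing = 6
ES_Electrical rough-in = 0; EF_Electrical rough-in = 5
ES_Plumbing rough-in = 6; EF_Plumbing rough-in = 6+7 = 13
ES_HVAC install = 6; EF_HVAC install = 6+3 = 9
ES_Insulation = max(EF_Framing=14, EF_Electrical rough-in=5) = 14; EF_Insulation = 14+10 = 24
ES_Drywall = max(EF_Framing=14, EF_HVAC install=9) = 14; EF_Drywall = 14+14 = 28
ES_Painting = max(EF_Plumbing rough-in=13, EF_HVAC install=9, EF_Insulation=24, EF_Drywall=28) = 28; EF_Painting = 28+4 = 32
Expected project duration μ = 32 days. Critical path: Framing → Drywall → Painting.

32 days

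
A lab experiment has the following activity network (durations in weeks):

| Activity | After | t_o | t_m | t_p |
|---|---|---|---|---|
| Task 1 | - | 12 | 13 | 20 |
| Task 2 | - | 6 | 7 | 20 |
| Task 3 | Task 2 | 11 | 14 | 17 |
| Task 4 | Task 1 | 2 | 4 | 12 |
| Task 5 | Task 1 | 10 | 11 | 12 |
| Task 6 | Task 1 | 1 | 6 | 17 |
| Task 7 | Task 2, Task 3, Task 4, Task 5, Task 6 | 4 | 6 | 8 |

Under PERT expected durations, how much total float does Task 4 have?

6 weeks

te_Task 1 = (12 + 4·13 + 20)/6 = 84/6 = 14
te_Task 2 = (6 + 4·7 + 20)/6 = 54/6 = 9
te_Task 3 = (11 + 4·14 + 17)/6 = 84/6 = 14
te_Task 4 = (2 + 4·4 + 12)/6 = 30/6 = 5
te_Task 5 = (10 + 4·11 + 12)/6 = 66/6 = 11
te_Task 6 = (1 + 4·6 + 17)/6 = 42/6 = 7
te_Task 7 = (4 + 4·6 + 8)/6 = 36/6 = 6

Forward pass:
ES_Task 1 = 0; EF_Task 1 = 14
ES_Task 2 = 0; EF_Task 2 = 9
ES_Task 3 = 9; EF_Task 3 = 9+14 = 23
ES_Task 4 = 14; EF_Task 4 = 14+5 = 19
ES_Task 5 = 14; EF_Task 5 = 14+11 = 25
ES_Task 6 = 14; EF_Task 6 = 14+7 = 21
ES_Task 7 = max(EF_Task 2=9, EF_Task 3=23, EF_Task 4=19, EF_Task 5=25, EF_Task 6=21) = 25; EF_Task 7 = 25+6 = 31
Expected project duration μ = 31 weeks. Critical path: Task 1 → Task 5 → Task 7.

Backward pass:
LF_Task 7 = 31; LS_Task 7 = 31−6 = 25
LF_Task 6 = LS_Task 7 = 25; LS_Task 6 = 25−7 = 18
LF_Task 5 = LS_Task 7 = 25; LS_Task 5 = 25−11 = 14
LF_Task 4 = LS_Task 7 = 25; LS_Task 4 = 25−5 = 20
LF_Task 3 = LS_Task 7 = 25; LS_Task 3 = 25−14 = 11
LF_Task 2 = min(LS_Task 3=11, LS_Task 7=25) = 11; LS_Task 2 = 11−9 = 2
LF_Task 1 = min(LS_Task 4=20, LS_Task 5=14, LS_Task 6=18) = 14; LS_Task 1 = 14−14 = 0
Slack_Task 4 = LS_Task 4 − ES_Task 4 = 20 − 14 = 6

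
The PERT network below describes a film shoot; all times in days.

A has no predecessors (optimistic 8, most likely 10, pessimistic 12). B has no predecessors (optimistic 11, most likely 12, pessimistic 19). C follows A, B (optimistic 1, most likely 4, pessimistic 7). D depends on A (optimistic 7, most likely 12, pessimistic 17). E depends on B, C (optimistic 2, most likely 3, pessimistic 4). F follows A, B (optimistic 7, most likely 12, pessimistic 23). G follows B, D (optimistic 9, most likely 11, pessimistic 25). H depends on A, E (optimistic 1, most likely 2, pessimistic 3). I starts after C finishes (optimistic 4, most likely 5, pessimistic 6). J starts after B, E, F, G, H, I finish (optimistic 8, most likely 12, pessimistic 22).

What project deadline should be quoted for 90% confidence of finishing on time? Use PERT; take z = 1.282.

te_A = (8 + 4·10 + 12)/6 = 60/6 = 10; σ²_A = ((12−8)/6)² = 0.444
te_B = (11 + 4·12 + 19)/6 = 78/6 = 13; σ²_B = ((19−11)/6)² = 1.778
te_C = (1 + 4·4 + 7)/6 = 24/6 = 4; σ²_C = ((7−1)/6)² = 1.000
te_D = (7 + 4·12 + 17)/6 = 72/6 = 12; σ²_D = ((17−7)/6)² = 2.778
te_E = (2 + 4·3 + 4)/6 = 18/6 = 3; σ²_E = ((4−2)/6)² = 0.111
te_F = (7 + 4·12 + 23)/6 = 78/6 = 13; σ²_F = ((23−7)/6)² = 7.111
te_G = (9 + 4·11 + 25)/6 = 78/6 = 13; σ²_G = ((25−9)/6)² = 7.111
te_H = (1 + 4·2 + 3)/6 = 12/6 = 2; σ²_H = ((3−1)/6)² = 0.111
te_I = (4 + 4·5 + 6)/6 = 30/6 = 5; σ²_I = ((6−4)/6)² = 0.111
te_J = (8 + 4·12 + 22)/6 = 78/6 = 13; σ²_J = ((22−8)/6)² = 5.444

Forward pass:
ES_A = 0; EF_A = 10
ES_B = 0; EF_B = 13
ES_C = max(EF_A=10, EF_B=13) = 13; EF_C = 13+4 = 17
ES_D = 10; EF_D = 10+12 = 22
ES_E = max(EF_B=13, EF_C=17) = 17; EF_E = 17+3 = 20
ES_F = max(EF_A=10, EF_B=13) = 13; EF_F = 13+13 = 26
ES_G = max(EF_B=13, EF_D=22) = 22; EF_G = 22+13 = 35
ES_H = max(EF_A=10, EF_E=20) = 20; EF_H = 20+2 = 22
ES_I = 17; EF_I = 17+5 = 22
ES_J = max(EF_B=13, EF_E=20, EF_F=26, EF_G=35, EF_H=22, EF_I=22) = 35; EF_J = 35+13 = 48
Expected project duration μ = 48 days. Critical path: A → D → G → J.

Variance along critical path = 0.444 + 2.778 + 7.111 + 5.444 = 15.778; σ = 3.972 days.
D = μ + z·σ = 48 + 1.282·3.972 = 53.1 days

53.1 days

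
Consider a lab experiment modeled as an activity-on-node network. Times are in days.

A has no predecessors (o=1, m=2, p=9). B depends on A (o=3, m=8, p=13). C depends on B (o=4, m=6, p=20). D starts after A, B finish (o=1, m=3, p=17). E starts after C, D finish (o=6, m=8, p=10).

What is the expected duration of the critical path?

te_A = (1 + 4·2 + 9)/6 = 18/6 = 3
te_B = (3 + 4·8 + 13)/6 = 48/6 = 8
te_C = (4 + 4·6 + 20)/6 = 48/6 = 8
te_D = (1 + 4·3 + 17)/6 = 30/6 = 5
te_E = (6 + 4·8 + 10)/6 = 48/6 = 8

Forward pass:
ES_A = 0; EF_A = 3
ES_B = 3; EF_B = 3+8 = 11
ES_C = 11; EF_C = 11+8 = 19
ES_D = max(EF_A=3, EF_B=11) = 11; EF_D = 11+5 = 16
ES_E = max(EF_C=19, EF_D=16) = 19; EF_E = 19+8 = 27
Expected project duration μ = 27 days. Critical path: A → B → C → E.

27 days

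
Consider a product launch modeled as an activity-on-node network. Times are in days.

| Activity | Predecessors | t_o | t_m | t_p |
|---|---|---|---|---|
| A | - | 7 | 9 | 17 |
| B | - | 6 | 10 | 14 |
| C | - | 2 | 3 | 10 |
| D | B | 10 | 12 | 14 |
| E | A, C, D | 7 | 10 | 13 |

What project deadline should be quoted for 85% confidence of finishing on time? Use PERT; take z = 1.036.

33.9 days

te_A = (7 + 4·9 + 17)/6 = 60/6 = 10; σ²_A = ((17−7)/6)² = 2.778
te_B = (6 + 4·10 + 14)/6 = 60/6 = 10; σ²_B = ((14−6)/6)² = 1.778
te_C = (2 + 4·3 + 10)/6 = 24/6 = 4; σ²_C = ((10−2)/6)² = 1.778
te_D = (10 + 4·12 + 14)/6 = 72/6 = 12; σ²_D = ((14−10)/6)² = 0.444
te_E = (7 + 4·10 + 13)/6 = 60/6 = 10; σ²_E = ((13−7)/6)² = 1.000

Forward pass:
ES_A = 0; EF_A = 10
ES_B = 0; EF_B = 10
ES_C = 0; EF_C = 4
ES_D = 10; EF_D = 10+12 = 22
ES_E = max(EF_A=10, EF_C=4, EF_D=22) = 22; EF_E = 22+10 = 32
Expected project duration μ = 32 days. Critical path: B → D → E.

Variance along critical path = 1.778 + 0.444 + 1.000 = 3.222; σ = 1.795 days.
D = μ + z·σ = 32 + 1.036·1.795 = 33.9 days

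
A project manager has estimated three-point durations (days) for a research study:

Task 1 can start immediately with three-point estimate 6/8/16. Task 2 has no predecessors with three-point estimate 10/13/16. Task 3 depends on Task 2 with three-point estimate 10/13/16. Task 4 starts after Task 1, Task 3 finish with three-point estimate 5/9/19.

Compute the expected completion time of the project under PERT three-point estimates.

36 days

te_Task 1 = (6 + 4·8 + 16)/6 = 54/6 = 9
te_Task 2 = (10 + 4·13 + 16)/6 = 78/6 = 13
te_Task 3 = (10 + 4·13 + 16)/6 = 78/6 = 13
te_Task 4 = (5 + 4·9 + 19)/6 = 60/6 = 10

Forward pass:
ES_Task 1 = 0; EF_Task 1 = 9
ES_Task 2 = 0; EF_Task 2 = 13
ES_Task 3 = 13; EF_Task 3 = 13+13 = 26
ES_Task 4 = max(EF_Task 1=9, EF_Task 3=26) = 26; EF_Task 4 = 26+10 = 36
Expected project duration μ = 36 days. Critical path: Task 2 → Task 3 → Task 4.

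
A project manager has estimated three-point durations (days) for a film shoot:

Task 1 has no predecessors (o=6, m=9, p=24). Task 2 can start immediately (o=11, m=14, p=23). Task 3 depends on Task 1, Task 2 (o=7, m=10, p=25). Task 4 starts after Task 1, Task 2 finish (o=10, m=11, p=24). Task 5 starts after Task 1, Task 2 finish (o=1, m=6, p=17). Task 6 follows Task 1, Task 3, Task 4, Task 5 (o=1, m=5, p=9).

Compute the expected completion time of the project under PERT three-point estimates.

33 days

te_Task 1 = (6 + 4·9 + 24)/6 = 66/6 = 11
te_Task 2 = (11 + 4·14 + 23)/6 = 90/6 = 15
te_Task 3 = (7 + 4·10 + 25)/6 = 72/6 = 12
te_Task 4 = (10 + 4·11 + 24)/6 = 78/6 = 13
te_Task 5 = (1 + 4·6 + 17)/6 = 42/6 = 7
te_Task 6 = (1 + 4·5 + 9)/6 = 30/6 = 5

Forward pass:
ES_Task 1 = 0; EF_Task 1 = 11
ES_Task 2 = 0; EF_Task 2 = 15
ES_Task 3 = max(EF_Task 1=11, EF_Task 2=15) = 15; EF_Task 3 = 15+12 = 27
ES_Task 4 = max(EF_Task 1=11, EF_Task 2=15) = 15; EF_Task 4 = 15+13 = 28
ES_Task 5 = max(EF_Task 1=11, EF_Task 2=15) = 15; EF_Task 5 = 15+7 = 22
ES_Task 6 = max(EF_Task 1=11, EF_Task 3=27, EF_Task 4=28, EF_Task 5=22) = 28; EF_Task 6 = 28+5 = 33
Expected project duration μ = 33 days. Critical path: Task 2 → Task 4 → Task 6.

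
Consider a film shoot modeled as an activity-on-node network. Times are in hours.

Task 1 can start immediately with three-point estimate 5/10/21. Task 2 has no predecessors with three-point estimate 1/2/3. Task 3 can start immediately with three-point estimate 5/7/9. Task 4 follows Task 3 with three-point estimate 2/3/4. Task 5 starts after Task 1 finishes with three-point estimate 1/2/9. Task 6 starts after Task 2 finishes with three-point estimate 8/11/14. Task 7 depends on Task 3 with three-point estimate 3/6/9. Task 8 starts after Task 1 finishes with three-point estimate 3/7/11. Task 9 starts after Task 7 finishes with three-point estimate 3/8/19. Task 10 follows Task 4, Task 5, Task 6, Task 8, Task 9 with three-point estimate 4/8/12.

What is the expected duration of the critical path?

te_Task 1 = (5 + 4·10 + 21)/6 = 66/6 = 11
te_Task 2 = (1 + 4·2 + 3)/6 = 12/6 = 2
te_Task 3 = (5 + 4·7 + 9)/6 = 42/6 = 7
te_Task 4 = (2 + 4·3 + 4)/6 = 18/6 = 3
te_Task 5 = (1 + 4·2 + 9)/6 = 18/6 = 3
te_Task 6 = (8 + 4·11 + 14)/6 = 66/6 = 11
te_Task 7 = (3 + 4·6 + 9)/6 = 36/6 = 6
te_Task 8 = (3 + 4·7 + 11)/6 = 42/6 = 7
te_Task 9 = (3 + 4·8 + 19)/6 = 54/6 = 9
te_Task 10 = (4 + 4·8 + 12)/6 = 48/6 = 8

Forward pass:
ES_Task 1 = 0; EF_Task 1 = 11
ES_Task 2 = 0; EF_Task 2 = 2
ES_Task 3 = 0; EF_Task 3 = 7
ES_Task 4 = 7; EF_Task 4 = 7+3 = 10
ES_Task 5 = 11; EF_Task 5 = 11+3 = 14
ES_Task 6 = 2; EF_Task 6 = 2+11 = 13
ES_Task 7 = 7; EF_Task 7 = 7+6 = 13
ES_Task 8 = 11; EF_Task 8 = 11+7 = 18
ES_Task 9 = 13; EF_Task 9 = 13+9 = 22
ES_Task 10 = max(EF_Task 4=10, EF_Task 5=14, EF_Task 6=13, EF_Task 8=18, EF_Task 9=22) = 22; EF_Task 10 = 22+8 = 30
Expected project duration μ = 30 hours. Critical path: Task 3 → Task 7 → Task 9 → Task 10.

30 hours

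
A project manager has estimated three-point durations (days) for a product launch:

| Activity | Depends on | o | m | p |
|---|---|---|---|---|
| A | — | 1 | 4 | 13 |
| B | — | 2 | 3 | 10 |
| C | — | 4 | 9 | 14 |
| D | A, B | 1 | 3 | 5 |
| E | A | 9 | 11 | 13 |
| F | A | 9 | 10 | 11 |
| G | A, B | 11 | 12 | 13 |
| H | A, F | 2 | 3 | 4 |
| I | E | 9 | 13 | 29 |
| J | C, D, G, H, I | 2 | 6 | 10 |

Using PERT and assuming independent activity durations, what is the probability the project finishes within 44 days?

te_A = (1 + 4·4 + 13)/6 = 30/6 = 5; σ²_A = ((13−1)/6)² = 4.000
te_B = (2 + 4·3 + 10)/6 = 24/6 = 4; σ²_B = ((10−2)/6)² = 1.778
te_C = (4 + 4·9 + 14)/6 = 54/6 = 9; σ²_C = ((14−4)/6)² = 2.778
te_D = (1 + 4·3 + 5)/6 = 18/6 = 3; σ²_D = ((5−1)/6)² = 0.444
te_E = (9 + 4·11 + 13)/6 = 66/6 = 11; σ²_E = ((13−9)/6)² = 0.444
te_F = (9 + 4·10 + 11)/6 = 60/6 = 10; σ²_F = ((11−9)/6)² = 0.111
te_G = (11 + 4·12 + 13)/6 = 72/6 = 12; σ²_G = ((13−11)/6)² = 0.111
te_H = (2 + 4·3 + 4)/6 = 18/6 = 3; σ²_H = ((4−2)/6)² = 0.111
te_I = (9 + 4·13 + 29)/6 = 90/6 = 15; σ²_I = ((29−9)/6)² = 11.111
te_J = (2 + 4·6 + 10)/6 = 36/6 = 6; σ²_J = ((10−2)/6)² = 1.778

Forward pass:
ES_A = 0; EF_A = 5
ES_B = 0; EF_B = 4
ES_C = 0; EF_C = 9
ES_D = max(EF_A=5, EF_B=4) = 5; EF_D = 5+3 = 8
ES_E = 5; EF_E = 5+11 = 16
ES_F = 5; EF_F = 5+10 = 15
ES_G = max(EF_A=5, EF_B=4) = 5; EF_G = 5+12 = 17
ES_H = max(EF_A=5, EF_F=15) = 15; EF_H = 15+3 = 18
ES_I = 16; EF_I = 16+15 = 31
ES_J = max(EF_C=9, EF_D=8, EF_G=17, EF_H=18, EF_I=31) = 31; EF_J = 31+6 = 37
Expected project duration μ = 37 days. Critical path: A → E → I → J.

Variance along critical path = 4.000 + 0.444 + 11.111 + 1.778 = 17.333; σ = √17.333 = 4.163 days.
Z = (44 − 37) / 4.163 = 1.681
P(T ≤ 44) = Φ(1.681) ≈ 0.954

0.954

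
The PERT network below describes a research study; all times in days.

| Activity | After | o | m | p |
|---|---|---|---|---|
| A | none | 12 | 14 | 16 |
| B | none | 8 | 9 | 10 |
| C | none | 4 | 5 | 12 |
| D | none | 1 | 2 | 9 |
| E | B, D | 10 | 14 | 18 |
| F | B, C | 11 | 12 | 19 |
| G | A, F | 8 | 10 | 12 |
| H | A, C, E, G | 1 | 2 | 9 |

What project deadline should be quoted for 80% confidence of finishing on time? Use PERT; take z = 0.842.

te_A = (12 + 4·14 + 16)/6 = 84/6 = 14; σ²_A = ((16−12)/6)² = 0.444
te_B = (8 + 4·9 + 10)/6 = 54/6 = 9; σ²_B = ((10−8)/6)² = 0.111
te_C = (4 + 4·5 + 12)/6 = 36/6 = 6; σ²_C = ((12−4)/6)² = 1.778
te_D = (1 + 4·2 + 9)/6 = 18/6 = 3; σ²_D = ((9−1)/6)² = 1.778
te_E = (10 + 4·14 + 18)/6 = 84/6 = 14; σ²_E = ((18−10)/6)² = 1.778
te_F = (11 + 4·12 + 19)/6 = 78/6 = 13; σ²_F = ((19−11)/6)² = 1.778
te_G = (8 + 4·10 + 12)/6 = 60/6 = 10; σ²_G = ((12−8)/6)² = 0.444
te_H = (1 + 4·2 + 9)/6 = 18/6 = 3; σ²_H = ((9−1)/6)² = 1.778

Forward pass:
ES_A = 0; EF_A = 14
ES_B = 0; EF_B = 9
ES_C = 0; EF_C = 6
ES_D = 0; EF_D = 3
ES_E = max(EF_B=9, EF_D=3) = 9; EF_E = 9+14 = 23
ES_F = max(EF_B=9, EF_C=6) = 9; EF_F = 9+13 = 22
ES_G = max(EF_A=14, EF_F=22) = 22; EF_G = 22+10 = 32
ES_H = max(EF_A=14, EF_C=6, EF_E=23, EF_G=32) = 32; EF_H = 32+3 = 35
Expected project duration μ = 35 days. Critical path: B → F → G → H.

Variance along critical path = 0.111 + 1.778 + 0.444 + 1.778 = 4.111; σ = 2.028 days.
D = μ + z·σ = 35 + 0.842·2.028 = 36.7 days

36.7 days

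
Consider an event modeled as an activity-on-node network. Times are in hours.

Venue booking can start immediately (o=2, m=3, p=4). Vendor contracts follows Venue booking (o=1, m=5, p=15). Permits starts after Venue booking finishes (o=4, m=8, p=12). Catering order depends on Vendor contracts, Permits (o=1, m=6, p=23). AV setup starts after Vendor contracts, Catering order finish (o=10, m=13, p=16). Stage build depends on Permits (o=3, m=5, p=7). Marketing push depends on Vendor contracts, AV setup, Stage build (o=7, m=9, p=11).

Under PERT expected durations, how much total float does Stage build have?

te_Venue booking = (2 + 4·3 + 4)/6 = 18/6 = 3
te_Vendor contracts = (1 + 4·5 + 15)/6 = 36/6 = 6
te_Permits = (4 + 4·8 + 12)/6 = 48/6 = 8
te_Catering order = (1 + 4·6 + 23)/6 = 48/6 = 8
te_AV setup = (10 + 4·13 + 16)/6 = 78/6 = 13
te_Stage build = (3 + 4·5 + 7)/6 = 30/6 = 5
te_Marketing push = (7 + 4·9 + 11)/6 = 54/6 = 9

Forward pass:
ES_Venue booking = 0; EF_Venue booking = 3
ES_Vendor contracts = 3; EF_Vendor contracts = 3+6 = 9
ES_Permits = 3; EF_Permits = 3+8 = 11
ES_Catering order = max(EF_Vendor contracts=9, EF_Permits=11) = 11; EF_Catering order = 11+8 = 19
ES_AV setup = max(EF_Vendor contracts=9, EF_Catering order=19) = 19; EF_AV setup = 19+13 = 32
ES_Stage build = 11; EF_Stage build = 11+5 = 16
ES_Marketing push = max(EF_Vendor contracts=9, EF_AV setup=32, EF_Stage build=16) = 32; EF_Marketing push = 32+9 = 41
Expected project duration μ = 41 hours. Critical path: Venue booking → Permits → Catering order → AV setup → Marketing push.

Backward pass:
LF_Marketing push = 41; LS_Marketing push = 41−9 = 32
LF_Stage build = LS_Marketing push = 32; LS_Stage build = 32−5 = 27
LF_AV setup = LS_Marketing push = 32; LS_AV setup = 32−13 = 19
LF_Catering order = LS_AV setup = 19; LS_Catering order = 19−8 = 11
LF_Permits = min(LS_Catering order=11, LS_Stage build=27) = 11; LS_Permits = 11−8 = 3
LF_Vendor contracts = min(LS_Catering order=11, LS_AV setup=19, LS_Marketing push=32) = 11; LS_Vendor contracts = 11−6 = 5
LF_Venue booking = min(LS_Vendor contracts=5, LS_Permits=3) = 3; LS_Venue booking = 3−3 = 0
Slack_Stage build = LS_Stage build − ES_Stage build = 27 − 11 = 16

16 hours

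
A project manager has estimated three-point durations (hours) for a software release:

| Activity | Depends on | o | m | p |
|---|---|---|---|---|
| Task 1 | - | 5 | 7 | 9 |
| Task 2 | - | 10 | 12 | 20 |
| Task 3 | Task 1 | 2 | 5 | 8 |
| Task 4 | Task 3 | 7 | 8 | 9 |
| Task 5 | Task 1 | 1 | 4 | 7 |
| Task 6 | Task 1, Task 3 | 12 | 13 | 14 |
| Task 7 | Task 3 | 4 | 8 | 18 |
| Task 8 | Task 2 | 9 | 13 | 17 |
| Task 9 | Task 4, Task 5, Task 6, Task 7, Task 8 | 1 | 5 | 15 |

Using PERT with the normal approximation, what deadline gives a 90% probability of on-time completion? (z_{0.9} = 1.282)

te_Task 1 = (5 + 4·7 + 9)/6 = 42/6 = 7; σ²_Task 1 = ((9−5)/6)² = 0.444
te_Task 2 = (10 + 4·12 + 20)/6 = 78/6 = 13; σ²_Task 2 = ((20−10)/6)² = 2.778
te_Task 3 = (2 + 4·5 + 8)/6 = 30/6 = 5; σ²_Task 3 = ((8−2)/6)² = 1.000
te_Task 4 = (7 + 4·8 + 9)/6 = 48/6 = 8; σ²_Task 4 = ((9−7)/6)² = 0.111
te_Task 5 = (1 + 4·4 + 7)/6 = 24/6 = 4; σ²_Task 5 = ((7−1)/6)² = 1.000
te_Task 6 = (12 + 4·13 + 14)/6 = 78/6 = 13; σ²_Task 6 = ((14−12)/6)² = 0.111
te_Task 7 = (4 + 4·8 + 18)/6 = 54/6 = 9; σ²_Task 7 = ((18−4)/6)² = 5.444
te_Task 8 = (9 + 4·13 + 17)/6 = 78/6 = 13; σ²_Task 8 = ((17−9)/6)² = 1.778
te_Task 9 = (1 + 4·5 + 15)/6 = 36/6 = 6; σ²_Task 9 = ((15−1)/6)² = 5.444

Forward pass:
ES_Task 1 = 0; EF_Task 1 = 7
ES_Task 2 = 0; EF_Task 2 = 13
ES_Task 3 = 7; EF_Task 3 = 7+5 = 12
ES_Task 4 = 12; EF_Task 4 = 12+8 = 20
ES_Task 5 = 7; EF_Task 5 = 7+4 = 11
ES_Task 6 = max(EF_Task 1=7, EF_Task 3=12) = 12; EF_Task 6 = 12+13 = 25
ES_Task 7 = 12; EF_Task 7 = 12+9 = 21
ES_Task 8 = 13; EF_Task 8 = 13+13 = 26
ES_Task 9 = max(EF_Task 4=20, EF_Task 5=11, EF_Task 6=25, EF_Task 7=21, EF_Task 8=26) = 26; EF_Task 9 = 26+6 = 32
Expected project duration μ = 32 hours. Critical path: Task 2 → Task 8 → Task 9.

Variance along critical path = 2.778 + 1.778 + 5.444 = 10.000; σ = 3.162 hours.
D = μ + z·σ = 32 + 1.282·3.162 = 36.1 hours

36.1 hours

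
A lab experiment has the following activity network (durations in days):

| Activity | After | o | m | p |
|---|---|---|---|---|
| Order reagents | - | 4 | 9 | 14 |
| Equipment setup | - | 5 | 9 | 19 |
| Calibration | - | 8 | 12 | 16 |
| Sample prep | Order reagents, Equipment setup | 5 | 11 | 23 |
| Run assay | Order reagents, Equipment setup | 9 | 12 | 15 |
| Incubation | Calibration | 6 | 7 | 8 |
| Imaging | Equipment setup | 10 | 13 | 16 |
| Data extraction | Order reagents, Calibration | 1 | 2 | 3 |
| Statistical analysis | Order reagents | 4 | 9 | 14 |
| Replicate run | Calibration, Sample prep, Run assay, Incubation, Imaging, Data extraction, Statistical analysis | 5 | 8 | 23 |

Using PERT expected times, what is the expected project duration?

te_Order reagents = (4 + 4·9 + 14)/6 = 54/6 = 9
te_Equipment setup = (5 + 4·9 + 19)/6 = 60/6 = 10
te_Calibration = (8 + 4·12 + 16)/6 = 72/6 = 12
te_Sample prep = (5 + 4·11 + 23)/6 = 72/6 = 12
te_Run assay = (9 + 4·12 + 15)/6 = 72/6 = 12
te_Incubation = (6 + 4·7 + 8)/6 = 42/6 = 7
te_Imaging = (10 + 4·13 + 16)/6 = 78/6 = 13
te_Data extraction = (1 + 4·2 + 3)/6 = 12/6 = 2
te_Statistical analysis = (4 + 4·9 + 14)/6 = 54/6 = 9
te_Replicate run = (5 + 4·8 + 23)/6 = 60/6 = 10

Forward pass:
ES_Order reagents = 0; EF_Order reagents = 9
ES_Equipment setup = 0; EF_Equipment setup = 10
ES_Calibration = 0; EF_Calibration = 12
ES_Sample prep = max(EF_Order reagents=9, EF_Equipment setup=10) = 10; EF_Sample prep = 10+12 = 22
ES_Run assay = max(EF_Order reagents=9, EF_Equipment setup=10) = 10; EF_Run assay = 10+12 = 22
ES_Incubation = 12; EF_Incubation = 12+7 = 19
ES_Imaging = 10; EF_Imaging = 10+13 = 23
ES_Data extraction = max(EF_Order reagents=9, EF_Calibration=12) = 12; EF_Data extraction = 12+2 = 14
ES_Statistical analysis = 9; EF_Statistical analysis = 9+9 = 18
ES_Replicate run = max(EF_Calibration=12, EF_Sample prep=22, EF_Run assay=22, EF_Incubation=19, EF_Imaging=23, EF_Data extraction=14, EF_Statistical analysis=18) = 23; EF_Replicate run = 23+10 = 33
Expected project duration μ = 33 days. Critical path: Equipment setup → Imaging → Replicate run.

33 days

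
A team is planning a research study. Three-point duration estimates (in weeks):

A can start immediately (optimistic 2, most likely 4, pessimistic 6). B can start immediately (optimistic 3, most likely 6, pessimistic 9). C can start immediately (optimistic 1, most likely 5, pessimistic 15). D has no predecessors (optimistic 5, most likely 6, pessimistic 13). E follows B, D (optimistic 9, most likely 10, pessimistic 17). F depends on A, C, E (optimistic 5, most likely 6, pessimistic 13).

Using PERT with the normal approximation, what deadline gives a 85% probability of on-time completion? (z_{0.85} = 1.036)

27.4 weeks

te_A = (2 + 4·4 + 6)/6 = 24/6 = 4; σ²_A = ((6−2)/6)² = 0.444
te_B = (3 + 4·6 + 9)/6 = 36/6 = 6; σ²_B = ((9−3)/6)² = 1.000
te_C = (1 + 4·5 + 15)/6 = 36/6 = 6; σ²_C = ((15−1)/6)² = 5.444
te_D = (5 + 4·6 + 13)/6 = 42/6 = 7; σ²_D = ((13−5)/6)² = 1.778
te_E = (9 + 4·10 + 17)/6 = 66/6 = 11; σ²_E = ((17−9)/6)² = 1.778
te_F = (5 + 4·6 + 13)/6 = 42/6 = 7; σ²_F = ((13−5)/6)² = 1.778

Forward pass:
ES_A = 0; EF_A = 4
ES_B = 0; EF_B = 6
ES_C = 0; EF_C = 6
ES_D = 0; EF_D = 7
ES_E = max(EF_B=6, EF_D=7) = 7; EF_E = 7+11 = 18
ES_F = max(EF_A=4, EF_C=6, EF_E=18) = 18; EF_F = 18+7 = 25
Expected project duration μ = 25 weeks. Critical path: D → E → F.

Variance along critical path = 1.778 + 1.778 + 1.778 = 5.333; σ = 2.309 weeks.
D = μ + z·σ = 25 + 1.036·2.309 = 27.4 weeks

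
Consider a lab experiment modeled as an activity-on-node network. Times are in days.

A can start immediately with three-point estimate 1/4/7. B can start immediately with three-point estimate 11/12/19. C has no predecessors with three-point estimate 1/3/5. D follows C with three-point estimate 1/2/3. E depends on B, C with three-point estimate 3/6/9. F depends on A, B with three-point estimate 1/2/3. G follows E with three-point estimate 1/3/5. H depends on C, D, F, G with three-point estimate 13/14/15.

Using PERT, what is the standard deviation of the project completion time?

te_A = (1 + 4·4 + 7)/6 = 24/6 = 4; σ²_A = ((7−1)/6)² = 1.000
te_B = (11 + 4·12 + 19)/6 = 78/6 = 13; σ²_B = ((19−11)/6)² = 1.778
te_C = (1 + 4·3 + 5)/6 = 18/6 = 3; σ²_C = ((5−1)/6)² = 0.444
te_D = (1 + 4·2 + 3)/6 = 12/6 = 2; σ²_D = ((3−1)/6)² = 0.111
te_E = (3 + 4·6 + 9)/6 = 36/6 = 6; σ²_E = ((9−3)/6)² = 1.000
te_F = (1 + 4·2 + 3)/6 = 12/6 = 2; σ²_F = ((3−1)/6)² = 0.111
te_G = (1 + 4·3 + 5)/6 = 18/6 = 3; σ²_G = ((5−1)/6)² = 0.444
te_H = (13 + 4·14 + 15)/6 = 84/6 = 14; σ²_H = ((15−13)/6)² = 0.111

Forward pass:
ES_A = 0; EF_A = 4
ES_B = 0; EF_B = 13
ES_C = 0; EF_C = 3
ES_D = 3; EF_D = 3+2 = 5
ES_E = max(EF_B=13, EF_C=3) = 13; EF_E = 13+6 = 19
ES_F = max(EF_A=4, EF_B=13) = 13; EF_F = 13+2 = 15
ES_G = 19; EF_G = 19+3 = 22
ES_H = max(EF_C=3, EF_D=5, EF_F=15, EF_G=22) = 22; EF_H = 22+14 = 36
Expected project duration μ = 36 days. Critical path: B → E → G → H.

Variance along critical path = 1.778 + 1.000 + 0.444 + 0.111 = 3.333
σ = √3.333 = 1.826 days

1.83 days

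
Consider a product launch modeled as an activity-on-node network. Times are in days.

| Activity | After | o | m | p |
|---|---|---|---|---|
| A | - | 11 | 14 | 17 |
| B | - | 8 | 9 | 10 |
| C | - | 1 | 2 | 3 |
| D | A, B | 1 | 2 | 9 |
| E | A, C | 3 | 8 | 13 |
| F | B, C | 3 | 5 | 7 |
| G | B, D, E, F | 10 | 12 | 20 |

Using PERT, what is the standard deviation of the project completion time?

2.56 days

te_A = (11 + 4·14 + 17)/6 = 84/6 = 14; σ²_A = ((17−11)/6)² = 1.000
te_B = (8 + 4·9 + 10)/6 = 54/6 = 9; σ²_B = ((10−8)/6)² = 0.111
te_C = (1 + 4·2 + 3)/6 = 12/6 = 2; σ²_C = ((3−1)/6)² = 0.111
te_D = (1 + 4·2 + 9)/6 = 18/6 = 3; σ²_D = ((9−1)/6)² = 1.778
te_E = (3 + 4·8 + 13)/6 = 48/6 = 8; σ²_E = ((13−3)/6)² = 2.778
te_F = (3 + 4·5 + 7)/6 = 30/6 = 5; σ²_F = ((7−3)/6)² = 0.444
te_G = (10 + 4·12 + 20)/6 = 78/6 = 13; σ²_G = ((20−10)/6)² = 2.778

Forward pass:
ES_A = 0; EF_A = 14
ES_B = 0; EF_B = 9
ES_C = 0; EF_C = 2
ES_D = max(EF_A=14, EF_B=9) = 14; EF_D = 14+3 = 17
ES_E = max(EF_A=14, EF_C=2) = 14; EF_E = 14+8 = 22
ES_F = max(EF_B=9, EF_C=2) = 9; EF_F = 9+5 = 14
ES_G = max(EF_B=9, EF_D=17, EF_E=22, EF_F=14) = 22; EF_G = 22+13 = 35
Expected project duration μ = 35 days. Critical path: A → E → G.

Variance along critical path = 1.000 + 2.778 + 2.778 = 6.556
σ = √6.556 = 2.560 days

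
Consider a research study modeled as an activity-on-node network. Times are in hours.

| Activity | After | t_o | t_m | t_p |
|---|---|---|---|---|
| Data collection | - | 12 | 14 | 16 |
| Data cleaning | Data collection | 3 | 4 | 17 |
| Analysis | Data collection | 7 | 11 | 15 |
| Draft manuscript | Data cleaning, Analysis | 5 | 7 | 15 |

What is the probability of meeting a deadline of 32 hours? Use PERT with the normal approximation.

te_Data collection = (12 + 4·14 + 16)/6 = 84/6 = 14; σ²_Data collection = ((16−12)/6)² = 0.444
te_Data cleaning = (3 + 4·4 + 17)/6 = 36/6 = 6; σ²_Data cleaning = ((17−3)/6)² = 5.444
te_Analysis = (7 + 4·11 + 15)/6 = 66/6 = 11; σ²_Analysis = ((15−7)/6)² = 1.778
te_Draft manuscript = (5 + 4·7 + 15)/6 = 48/6 = 8; σ²_Draft manuscript = ((15−5)/6)² = 2.778

Forward pass:
ES_Data collection = 0; EF_Data collection = 14
ES_Data cleaning = 14; EF_Data cleaning = 14+6 = 20
ES_Analysis = 14; EF_Analysis = 14+11 = 25
ES_Draft manuscript = max(EF_Data cleaning=20, EF_Analysis=25) = 25; EF_Draft manuscript = 25+8 = 33
Expected project duration μ = 33 hours. Critical path: Data collection → Analysis → Draft manuscript.

Variance along critical path = 0.444 + 1.778 + 2.778 = 5.000; σ = √5.000 = 2.236 hours.
Z = (32 − 33) / 2.236 = -0.447
P(T ≤ 32) = Φ(-0.447) ≈ 0.327

0.327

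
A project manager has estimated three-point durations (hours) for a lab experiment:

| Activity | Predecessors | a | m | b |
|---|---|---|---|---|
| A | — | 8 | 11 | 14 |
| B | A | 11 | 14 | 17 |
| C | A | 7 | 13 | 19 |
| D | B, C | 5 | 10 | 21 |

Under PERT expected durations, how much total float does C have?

te_A = (8 + 4·11 + 14)/6 = 66/6 = 11
te_B = (11 + 4·14 + 17)/6 = 84/6 = 14
te_C = (7 + 4·13 + 19)/6 = 78/6 = 13
te_D = (5 + 4·10 + 21)/6 = 66/6 = 11

Forward pass:
ES_A = 0; EF_A = 11
ES_B = 11; EF_B = 11+14 = 25
ES_C = 11; EF_C = 11+13 = 24
ES_D = max(EF_B=25, EF_C=24) = 25; EF_D = 25+11 = 36
Expected project duration μ = 36 hours. Critical path: A → B → D.

Backward pass:
LF_D = 36; LS_D = 36−11 = 25
LF_C = LS_D = 25; LS_C = 25−13 = 12
LF_B = LS_D = 25; LS_B = 25−14 = 11
LF_A = min(LS_B=11, LS_C=12) = 11; LS_A = 11−11 = 0
Slack_C = LS_C − ES_C = 12 − 11 = 1

1 hours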